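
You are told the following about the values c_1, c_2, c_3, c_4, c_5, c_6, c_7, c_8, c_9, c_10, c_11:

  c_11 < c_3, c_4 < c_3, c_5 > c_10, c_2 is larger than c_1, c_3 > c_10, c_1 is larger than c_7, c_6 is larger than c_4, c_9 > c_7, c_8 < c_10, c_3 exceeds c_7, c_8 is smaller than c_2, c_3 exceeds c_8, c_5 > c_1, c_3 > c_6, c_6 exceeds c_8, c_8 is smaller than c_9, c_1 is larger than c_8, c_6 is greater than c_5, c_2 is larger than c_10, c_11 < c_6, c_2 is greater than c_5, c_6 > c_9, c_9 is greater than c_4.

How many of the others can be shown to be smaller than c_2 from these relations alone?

From c_2 the given relations immediately reach c_8, c_10, c_1, c_5.
From those, c_7 — 5 in total.
Nothing else is reachable below c_2; 5 in all.

5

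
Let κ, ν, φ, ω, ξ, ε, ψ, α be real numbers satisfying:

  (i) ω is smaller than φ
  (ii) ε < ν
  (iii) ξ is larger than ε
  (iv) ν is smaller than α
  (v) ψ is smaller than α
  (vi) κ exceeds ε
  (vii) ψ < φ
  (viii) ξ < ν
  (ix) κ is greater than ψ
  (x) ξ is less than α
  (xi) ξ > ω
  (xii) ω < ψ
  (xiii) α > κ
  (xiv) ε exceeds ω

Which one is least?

ω

ε is not least since ω < ε; ψ is not least since ω < ψ; ξ is not least since ω < ξ; ν is not least since ξ < ν; κ is not least since ε < κ; α is not least since ν < α; φ is not least since ω < φ.
Only ω has nothing below it, so ω is the least.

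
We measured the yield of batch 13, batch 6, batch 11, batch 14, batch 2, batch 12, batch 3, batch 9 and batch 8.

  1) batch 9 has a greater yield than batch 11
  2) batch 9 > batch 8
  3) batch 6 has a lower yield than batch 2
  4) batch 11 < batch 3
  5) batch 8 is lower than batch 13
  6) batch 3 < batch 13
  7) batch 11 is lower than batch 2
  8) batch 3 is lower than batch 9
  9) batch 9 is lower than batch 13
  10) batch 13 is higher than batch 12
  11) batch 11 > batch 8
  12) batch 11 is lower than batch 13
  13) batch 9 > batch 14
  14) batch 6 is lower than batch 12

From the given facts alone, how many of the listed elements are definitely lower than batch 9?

4

Directly below batch 9: batch 8, batch 14, batch 11, batch 3.
Nothing else is reachable below batch 9; 4 in all.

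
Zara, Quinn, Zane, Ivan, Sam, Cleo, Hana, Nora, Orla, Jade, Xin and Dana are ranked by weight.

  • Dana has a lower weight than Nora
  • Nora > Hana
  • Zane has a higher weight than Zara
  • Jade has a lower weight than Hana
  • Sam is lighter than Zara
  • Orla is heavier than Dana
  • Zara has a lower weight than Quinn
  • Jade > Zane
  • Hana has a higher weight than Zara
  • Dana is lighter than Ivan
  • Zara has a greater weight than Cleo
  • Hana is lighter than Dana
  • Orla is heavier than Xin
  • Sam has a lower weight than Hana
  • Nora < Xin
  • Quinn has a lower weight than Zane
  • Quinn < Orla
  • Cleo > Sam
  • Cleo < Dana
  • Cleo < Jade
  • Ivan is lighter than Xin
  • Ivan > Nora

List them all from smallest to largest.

Each adjacent pair is fixed by a given relation: Sam < Cleo; Cleo < Zara; Zara < Quinn; Quinn < Zane; Zane < Jade; Jade < Hana; Hana < Dana; Dana < Nora; Nora < Ivan; Ivan < Xin; Xin < Orla. Chaining them end to end gives the full order.

Sam < Cleo < Zara < Quinn < Zane < Jade < Hana < Dana < Nora < Ivan < Xin < Orla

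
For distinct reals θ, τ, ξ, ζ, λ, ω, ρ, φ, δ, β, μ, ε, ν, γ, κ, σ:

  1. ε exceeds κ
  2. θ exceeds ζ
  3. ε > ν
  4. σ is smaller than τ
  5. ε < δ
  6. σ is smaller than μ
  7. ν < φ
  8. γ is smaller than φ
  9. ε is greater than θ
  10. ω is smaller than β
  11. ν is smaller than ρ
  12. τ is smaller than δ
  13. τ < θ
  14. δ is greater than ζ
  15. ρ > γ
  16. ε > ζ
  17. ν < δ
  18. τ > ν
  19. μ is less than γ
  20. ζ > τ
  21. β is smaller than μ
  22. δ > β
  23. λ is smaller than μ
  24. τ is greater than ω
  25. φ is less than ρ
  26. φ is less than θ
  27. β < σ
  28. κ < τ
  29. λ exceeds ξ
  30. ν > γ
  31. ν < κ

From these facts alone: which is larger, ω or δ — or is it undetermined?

δ

Chaining the given relations: ω < β < σ < μ < γ < ν < κ < τ < θ < ε < δ.
So δ is larger.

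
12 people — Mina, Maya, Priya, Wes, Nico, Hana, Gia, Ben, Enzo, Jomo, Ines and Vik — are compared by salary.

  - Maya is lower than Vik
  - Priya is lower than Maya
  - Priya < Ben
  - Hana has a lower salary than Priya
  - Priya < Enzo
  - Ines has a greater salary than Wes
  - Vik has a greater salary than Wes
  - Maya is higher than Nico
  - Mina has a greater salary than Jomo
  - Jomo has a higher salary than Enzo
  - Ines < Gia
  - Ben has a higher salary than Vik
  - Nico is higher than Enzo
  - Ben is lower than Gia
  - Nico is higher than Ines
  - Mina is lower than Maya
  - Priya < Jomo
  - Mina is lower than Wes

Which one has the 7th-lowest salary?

Ines

Piecing the relations together gives one ordering: Hana < Priya < Enzo < Jomo < Mina < Wes < Ines < Nico < Maya < Vik < Ben < Gia.
The 7th smallest is Ines.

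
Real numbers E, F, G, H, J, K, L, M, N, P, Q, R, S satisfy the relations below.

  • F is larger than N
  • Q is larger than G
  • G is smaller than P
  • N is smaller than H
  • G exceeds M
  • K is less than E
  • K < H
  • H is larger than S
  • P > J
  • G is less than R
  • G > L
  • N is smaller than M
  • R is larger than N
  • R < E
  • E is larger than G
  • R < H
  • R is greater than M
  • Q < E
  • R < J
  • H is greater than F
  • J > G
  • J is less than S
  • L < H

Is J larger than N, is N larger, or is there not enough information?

J

N < M and M < G give N < G.
With G < R: N < M < G < R.
Then R < J extends the chain to J.
So J is larger.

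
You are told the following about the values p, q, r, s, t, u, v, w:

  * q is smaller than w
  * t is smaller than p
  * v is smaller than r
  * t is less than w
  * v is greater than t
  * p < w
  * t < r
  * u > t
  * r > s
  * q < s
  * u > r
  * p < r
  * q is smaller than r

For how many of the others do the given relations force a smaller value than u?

The elements the relations force below u are t, q, v, s, p, r — no chain reaches any other.
That is 6.

6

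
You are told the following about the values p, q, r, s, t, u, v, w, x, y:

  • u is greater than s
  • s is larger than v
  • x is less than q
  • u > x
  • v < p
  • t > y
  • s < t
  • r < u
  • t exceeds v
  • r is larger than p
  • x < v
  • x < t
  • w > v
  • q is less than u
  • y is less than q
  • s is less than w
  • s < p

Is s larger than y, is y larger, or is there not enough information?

undetermined

Following every chain through y: above y we get q, t, u.
s is not reached, and no chain runs the other way from s to y.
So the given relations leave the order of y and s undetermined.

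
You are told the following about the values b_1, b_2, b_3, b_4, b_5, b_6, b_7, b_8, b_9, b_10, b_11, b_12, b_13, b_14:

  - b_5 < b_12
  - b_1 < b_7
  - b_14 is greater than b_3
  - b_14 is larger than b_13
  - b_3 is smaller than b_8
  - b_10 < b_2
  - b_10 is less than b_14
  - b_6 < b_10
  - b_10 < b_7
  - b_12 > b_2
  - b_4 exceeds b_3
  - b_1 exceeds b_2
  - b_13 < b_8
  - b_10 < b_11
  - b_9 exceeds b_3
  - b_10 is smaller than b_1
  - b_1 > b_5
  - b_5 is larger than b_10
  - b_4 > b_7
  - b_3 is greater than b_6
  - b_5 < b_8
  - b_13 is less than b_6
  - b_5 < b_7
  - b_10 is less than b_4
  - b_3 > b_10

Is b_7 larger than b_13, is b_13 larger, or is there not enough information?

b_7

b_13 < b_6 and b_6 < b_10 give b_13 < b_10.
Then b_10 < b_2 extends the chain to b_2.
Then b_2 < b_1 extends the chain to b_1.
Then b_1 < b_7 extends the chain to b_7.
So b_7 is larger.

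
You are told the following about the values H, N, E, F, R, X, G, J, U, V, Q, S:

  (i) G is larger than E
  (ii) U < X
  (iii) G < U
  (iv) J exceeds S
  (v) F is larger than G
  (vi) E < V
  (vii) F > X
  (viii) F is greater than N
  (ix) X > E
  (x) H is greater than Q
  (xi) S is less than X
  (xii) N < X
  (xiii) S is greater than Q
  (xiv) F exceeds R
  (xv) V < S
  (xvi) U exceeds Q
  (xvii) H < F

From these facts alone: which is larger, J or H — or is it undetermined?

undetermined

Following every chain through H: above H we get F; below H we get Q.
J is not reached, and no chain runs the other way from J to H.
So the given relations leave the order of H and J undetermined.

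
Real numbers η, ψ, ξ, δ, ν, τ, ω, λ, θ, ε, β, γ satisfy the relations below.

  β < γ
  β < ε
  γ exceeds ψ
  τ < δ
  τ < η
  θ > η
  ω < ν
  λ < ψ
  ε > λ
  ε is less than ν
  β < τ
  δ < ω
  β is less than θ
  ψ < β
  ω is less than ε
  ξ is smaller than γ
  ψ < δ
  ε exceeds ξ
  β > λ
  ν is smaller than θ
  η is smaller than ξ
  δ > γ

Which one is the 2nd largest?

Piecing the relations together gives one ordering: λ < ψ < β < τ < η < ξ < γ < δ < ω < ε < ν < θ.
The 2nd largest is ν.

ν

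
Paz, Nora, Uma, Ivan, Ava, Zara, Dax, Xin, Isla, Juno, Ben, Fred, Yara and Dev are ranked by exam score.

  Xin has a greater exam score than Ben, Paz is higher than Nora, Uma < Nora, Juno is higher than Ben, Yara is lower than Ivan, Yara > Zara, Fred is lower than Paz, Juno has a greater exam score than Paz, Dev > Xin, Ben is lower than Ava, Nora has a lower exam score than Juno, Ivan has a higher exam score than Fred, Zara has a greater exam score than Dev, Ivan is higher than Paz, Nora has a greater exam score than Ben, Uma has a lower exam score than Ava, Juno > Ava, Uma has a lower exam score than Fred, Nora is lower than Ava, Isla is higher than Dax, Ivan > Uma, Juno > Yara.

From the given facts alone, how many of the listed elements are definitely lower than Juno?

Directly below Juno: Ben, Nora, Ava, Yara, Paz.
One step further: Uma, Fred, Zara (8 so far).
One step further: Dev (9 so far).
One step further: Xin (10 so far).
Nothing else is reachable below Juno; 10 in all.

10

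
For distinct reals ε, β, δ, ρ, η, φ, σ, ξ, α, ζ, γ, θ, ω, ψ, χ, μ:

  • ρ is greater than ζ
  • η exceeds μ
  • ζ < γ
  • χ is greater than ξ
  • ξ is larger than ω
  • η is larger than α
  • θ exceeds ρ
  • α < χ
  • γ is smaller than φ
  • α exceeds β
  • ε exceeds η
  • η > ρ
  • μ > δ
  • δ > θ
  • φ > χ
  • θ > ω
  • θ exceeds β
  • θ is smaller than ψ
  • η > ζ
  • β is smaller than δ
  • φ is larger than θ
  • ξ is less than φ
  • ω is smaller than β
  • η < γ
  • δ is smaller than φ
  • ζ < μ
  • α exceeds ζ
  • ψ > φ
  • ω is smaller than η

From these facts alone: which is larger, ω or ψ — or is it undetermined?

ψ

The relevant relations are ω < β; β < θ; θ < δ; δ < μ; μ < η; η < γ; γ < φ; φ < ψ.
Chaining these gives ω < β < θ < δ < μ < η < γ < φ < ψ.
So ψ is larger.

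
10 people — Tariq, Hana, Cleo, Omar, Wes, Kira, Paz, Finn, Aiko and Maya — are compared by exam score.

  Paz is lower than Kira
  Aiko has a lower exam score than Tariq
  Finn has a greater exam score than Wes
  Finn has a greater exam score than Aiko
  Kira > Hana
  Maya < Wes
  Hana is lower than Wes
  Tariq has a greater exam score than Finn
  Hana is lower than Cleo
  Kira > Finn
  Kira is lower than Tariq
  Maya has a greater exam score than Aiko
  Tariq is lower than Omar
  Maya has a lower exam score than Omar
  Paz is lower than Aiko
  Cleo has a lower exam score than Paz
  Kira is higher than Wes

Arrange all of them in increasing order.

Hana < Cleo < Paz < Aiko < Maya < Wes < Finn < Kira < Tariq < Omar

Nothing is placed below Hana, so it is least; from there Hana < Cleo; Cleo < Paz; Paz < Aiko; Aiko < Maya; Maya < Wes; Wes < Finn; Finn < Kira; Kira < Tariq; Tariq < Omar, each given directly.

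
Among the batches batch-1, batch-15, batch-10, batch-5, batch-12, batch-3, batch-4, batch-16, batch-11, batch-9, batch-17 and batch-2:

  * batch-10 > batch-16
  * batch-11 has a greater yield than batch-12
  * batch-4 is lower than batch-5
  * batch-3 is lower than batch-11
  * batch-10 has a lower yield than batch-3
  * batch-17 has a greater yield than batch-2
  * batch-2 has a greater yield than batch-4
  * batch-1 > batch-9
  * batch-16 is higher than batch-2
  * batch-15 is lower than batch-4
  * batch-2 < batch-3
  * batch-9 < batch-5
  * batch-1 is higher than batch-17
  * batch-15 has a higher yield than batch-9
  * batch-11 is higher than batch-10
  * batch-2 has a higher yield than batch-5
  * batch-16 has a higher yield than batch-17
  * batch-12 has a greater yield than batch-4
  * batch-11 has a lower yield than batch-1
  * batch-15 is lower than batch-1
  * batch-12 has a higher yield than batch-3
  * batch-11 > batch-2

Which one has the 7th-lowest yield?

batch-16

Piecing the relations together gives one ordering: batch-9 < batch-15 < batch-4 < batch-5 < batch-2 < batch-17 < batch-16 < batch-10 < batch-3 < batch-12 < batch-11 < batch-1.
Counting 7 from the smallest end gives batch-16.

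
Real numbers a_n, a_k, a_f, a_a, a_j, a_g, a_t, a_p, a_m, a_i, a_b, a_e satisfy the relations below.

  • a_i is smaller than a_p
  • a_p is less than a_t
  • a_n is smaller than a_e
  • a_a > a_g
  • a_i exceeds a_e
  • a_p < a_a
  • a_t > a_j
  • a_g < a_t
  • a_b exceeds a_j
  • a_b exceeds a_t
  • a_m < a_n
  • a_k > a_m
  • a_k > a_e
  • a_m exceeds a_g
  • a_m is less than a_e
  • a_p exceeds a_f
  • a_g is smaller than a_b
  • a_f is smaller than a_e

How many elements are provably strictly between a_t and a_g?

The relations place a_g below a_t. An element lies strictly between them when it is forced above a_g and also forced below a_t.
Above a_g: {a_m, a_n, a_e, a_i, a_p, a_a, a_k, a_b}. Below a_t: {a_f, a_m, a_n, a_e, a_i, a_p, a_j}.
Intersection: {a_m, a_n, a_e, a_i, a_p} — 5.

5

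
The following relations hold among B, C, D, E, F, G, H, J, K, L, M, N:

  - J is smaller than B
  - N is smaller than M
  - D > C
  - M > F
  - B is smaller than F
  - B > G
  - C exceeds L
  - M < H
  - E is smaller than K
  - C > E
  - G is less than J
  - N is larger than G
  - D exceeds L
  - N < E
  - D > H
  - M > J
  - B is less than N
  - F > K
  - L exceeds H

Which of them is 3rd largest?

L

Piecing the relations together gives one ordering: G < J < B < N < E < K < F < M < H < L < C < D.
Counting 3 from the largest end gives L.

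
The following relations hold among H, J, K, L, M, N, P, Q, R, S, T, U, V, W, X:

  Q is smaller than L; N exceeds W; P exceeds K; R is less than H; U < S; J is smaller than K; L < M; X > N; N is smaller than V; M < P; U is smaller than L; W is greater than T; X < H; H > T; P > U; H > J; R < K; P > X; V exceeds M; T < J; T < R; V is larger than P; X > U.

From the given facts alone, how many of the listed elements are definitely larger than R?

From R the given relations immediately reach K, H.
From those, P — 3 in total.
From those, V — 4 in total.
Nothing else is reachable above R; 4 in all.

4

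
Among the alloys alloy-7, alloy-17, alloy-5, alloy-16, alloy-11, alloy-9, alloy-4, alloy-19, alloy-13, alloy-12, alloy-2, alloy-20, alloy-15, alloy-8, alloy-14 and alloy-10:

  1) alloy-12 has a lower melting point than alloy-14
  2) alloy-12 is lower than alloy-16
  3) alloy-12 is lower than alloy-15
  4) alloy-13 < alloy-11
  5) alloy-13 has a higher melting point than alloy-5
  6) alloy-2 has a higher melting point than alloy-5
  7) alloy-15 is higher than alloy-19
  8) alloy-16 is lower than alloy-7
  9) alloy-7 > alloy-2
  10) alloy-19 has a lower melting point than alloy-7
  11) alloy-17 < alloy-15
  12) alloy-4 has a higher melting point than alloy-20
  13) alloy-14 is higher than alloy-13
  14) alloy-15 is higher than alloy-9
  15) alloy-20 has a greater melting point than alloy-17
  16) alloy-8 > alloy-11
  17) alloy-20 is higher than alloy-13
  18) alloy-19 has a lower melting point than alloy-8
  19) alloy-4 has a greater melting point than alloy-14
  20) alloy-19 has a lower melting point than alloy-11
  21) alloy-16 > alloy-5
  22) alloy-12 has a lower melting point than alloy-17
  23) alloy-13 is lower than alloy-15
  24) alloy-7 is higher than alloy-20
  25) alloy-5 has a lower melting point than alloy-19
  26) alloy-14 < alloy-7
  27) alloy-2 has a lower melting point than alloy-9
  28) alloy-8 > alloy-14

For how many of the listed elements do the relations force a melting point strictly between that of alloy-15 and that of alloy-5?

4

The relations place alloy-5 below alloy-15. An element lies strictly between them when it is forced above alloy-5 and also forced below alloy-15.
Above alloy-5: {alloy-2, alloy-19, alloy-13, alloy-14, alloy-20, alloy-4, alloy-9, alloy-11, alloy-8, alloy-16, alloy-7}. Below alloy-15: {alloy-2, alloy-12, alloy-19, alloy-17, alloy-13, alloy-9}.
Intersection: {alloy-2, alloy-19, alloy-13, alloy-9} — 4.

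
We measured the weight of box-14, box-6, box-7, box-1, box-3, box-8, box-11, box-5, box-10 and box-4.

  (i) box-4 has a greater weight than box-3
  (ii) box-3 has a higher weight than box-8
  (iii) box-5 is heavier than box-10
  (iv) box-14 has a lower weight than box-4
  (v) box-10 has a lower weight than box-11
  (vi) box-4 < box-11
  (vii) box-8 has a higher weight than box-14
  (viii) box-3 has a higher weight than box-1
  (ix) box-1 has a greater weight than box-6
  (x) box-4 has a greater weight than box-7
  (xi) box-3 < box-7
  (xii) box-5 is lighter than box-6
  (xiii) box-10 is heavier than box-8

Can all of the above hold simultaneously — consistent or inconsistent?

Every relation is compatible with box-14 < box-8 < box-10 < box-5 < box-6 < box-1 < box-3 < box-7 < box-4 < box-11; the set is consistent.

consistent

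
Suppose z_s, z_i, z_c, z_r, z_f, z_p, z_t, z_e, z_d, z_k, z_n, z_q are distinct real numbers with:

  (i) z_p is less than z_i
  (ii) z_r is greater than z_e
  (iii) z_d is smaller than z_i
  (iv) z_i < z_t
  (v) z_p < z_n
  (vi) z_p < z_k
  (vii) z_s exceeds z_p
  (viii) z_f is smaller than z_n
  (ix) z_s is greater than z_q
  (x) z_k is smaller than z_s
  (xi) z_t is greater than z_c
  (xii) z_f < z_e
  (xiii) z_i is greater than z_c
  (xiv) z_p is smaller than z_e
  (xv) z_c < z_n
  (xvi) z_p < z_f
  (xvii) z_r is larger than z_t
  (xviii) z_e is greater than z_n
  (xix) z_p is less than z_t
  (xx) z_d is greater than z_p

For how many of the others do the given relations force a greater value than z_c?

Directly above z_c: z_i, z_t, z_n.
One step further: z_e, z_r (5 so far).
No other element is forced above z_c by the given relations, so the count is 5.

5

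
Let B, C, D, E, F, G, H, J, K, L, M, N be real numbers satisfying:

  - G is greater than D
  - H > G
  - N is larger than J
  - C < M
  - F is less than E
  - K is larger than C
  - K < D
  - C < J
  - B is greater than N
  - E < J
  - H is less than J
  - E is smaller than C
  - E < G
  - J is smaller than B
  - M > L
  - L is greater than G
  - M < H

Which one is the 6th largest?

L

Piecing the relations together gives one ordering: F < E < C < K < D < G < L < M < H < J < N < B.
The 6th largest is L.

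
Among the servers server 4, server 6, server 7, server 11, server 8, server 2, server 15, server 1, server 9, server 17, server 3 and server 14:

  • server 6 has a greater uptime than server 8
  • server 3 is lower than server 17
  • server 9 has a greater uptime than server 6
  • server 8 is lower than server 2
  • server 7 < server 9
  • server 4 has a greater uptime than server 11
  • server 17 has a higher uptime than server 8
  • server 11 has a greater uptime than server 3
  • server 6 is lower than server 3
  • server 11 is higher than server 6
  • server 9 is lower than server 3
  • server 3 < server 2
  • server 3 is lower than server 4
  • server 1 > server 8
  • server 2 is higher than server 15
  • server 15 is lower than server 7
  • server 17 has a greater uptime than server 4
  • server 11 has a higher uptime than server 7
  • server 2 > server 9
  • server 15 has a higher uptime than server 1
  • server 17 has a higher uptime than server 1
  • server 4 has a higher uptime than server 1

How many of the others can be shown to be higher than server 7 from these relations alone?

Directly above server 7: server 9, server 11.
One step further: server 3, server 2, server 4 (5 so far).
One step further: server 17 (6 so far).
No other element is forced above server 7 by the given relations, so the count is 6.

6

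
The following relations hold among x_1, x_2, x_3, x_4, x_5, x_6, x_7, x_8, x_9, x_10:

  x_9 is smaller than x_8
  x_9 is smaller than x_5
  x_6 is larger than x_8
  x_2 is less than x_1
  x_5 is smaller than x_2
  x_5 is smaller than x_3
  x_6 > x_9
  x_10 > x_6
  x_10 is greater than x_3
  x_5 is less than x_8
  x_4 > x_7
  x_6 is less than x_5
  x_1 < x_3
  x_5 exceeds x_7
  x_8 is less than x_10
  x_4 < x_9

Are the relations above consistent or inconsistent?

We have x_5 < x_8 stated directly, yet also x_8 < x_6 < x_5 by chaining the others — so x_8 < x_5. Contradiction.

inconsistent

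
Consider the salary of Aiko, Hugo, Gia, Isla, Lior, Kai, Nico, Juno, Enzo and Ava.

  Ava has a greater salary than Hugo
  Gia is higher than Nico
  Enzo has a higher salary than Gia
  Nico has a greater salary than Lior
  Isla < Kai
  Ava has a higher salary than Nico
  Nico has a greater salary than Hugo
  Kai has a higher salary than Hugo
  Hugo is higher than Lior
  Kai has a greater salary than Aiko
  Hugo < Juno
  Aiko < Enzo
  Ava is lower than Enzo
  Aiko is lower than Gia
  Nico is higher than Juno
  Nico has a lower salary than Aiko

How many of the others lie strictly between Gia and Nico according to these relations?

1

The relations place Nico below Gia. An element lies strictly between them when it is forced above Nico and also forced below Gia.
Above Nico: {Aiko, Ava, Kai, Enzo}. Below Gia: {Lior, Hugo, Juno, Aiko}.
Intersection: {Aiko} — 1.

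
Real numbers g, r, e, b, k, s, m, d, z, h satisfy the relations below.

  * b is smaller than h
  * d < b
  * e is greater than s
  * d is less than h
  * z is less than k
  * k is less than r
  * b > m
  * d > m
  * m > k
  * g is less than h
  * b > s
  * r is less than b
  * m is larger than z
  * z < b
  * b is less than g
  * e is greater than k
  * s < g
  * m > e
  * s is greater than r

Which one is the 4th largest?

Piecing the relations together gives one ordering: z < k < r < s < e < m < d < b < g < h.
Counting 4 from the largest end gives d.

d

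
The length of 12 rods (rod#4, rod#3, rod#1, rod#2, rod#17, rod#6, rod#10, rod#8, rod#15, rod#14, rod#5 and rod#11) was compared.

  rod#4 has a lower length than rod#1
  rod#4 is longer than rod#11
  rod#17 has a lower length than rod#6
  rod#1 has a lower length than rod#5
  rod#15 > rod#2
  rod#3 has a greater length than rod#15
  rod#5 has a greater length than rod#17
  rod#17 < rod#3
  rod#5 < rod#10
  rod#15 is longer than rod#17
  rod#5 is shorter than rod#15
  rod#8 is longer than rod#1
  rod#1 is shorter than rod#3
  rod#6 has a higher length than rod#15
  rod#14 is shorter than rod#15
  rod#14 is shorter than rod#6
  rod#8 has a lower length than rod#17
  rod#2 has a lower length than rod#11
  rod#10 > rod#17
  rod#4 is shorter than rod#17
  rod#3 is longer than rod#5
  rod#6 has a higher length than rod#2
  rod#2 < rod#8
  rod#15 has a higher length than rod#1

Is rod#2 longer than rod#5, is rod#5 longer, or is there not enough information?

rod#5

The relevant relations are rod#2 < rod#11; rod#11 < rod#4; rod#4 < rod#1; rod#1 < rod#8; rod#8 < rod#17; rod#17 < rod#5.
Chaining these gives rod#2 < rod#11 < rod#4 < rod#1 < rod#8 < rod#17 < rod#5.
So rod#5 is longer.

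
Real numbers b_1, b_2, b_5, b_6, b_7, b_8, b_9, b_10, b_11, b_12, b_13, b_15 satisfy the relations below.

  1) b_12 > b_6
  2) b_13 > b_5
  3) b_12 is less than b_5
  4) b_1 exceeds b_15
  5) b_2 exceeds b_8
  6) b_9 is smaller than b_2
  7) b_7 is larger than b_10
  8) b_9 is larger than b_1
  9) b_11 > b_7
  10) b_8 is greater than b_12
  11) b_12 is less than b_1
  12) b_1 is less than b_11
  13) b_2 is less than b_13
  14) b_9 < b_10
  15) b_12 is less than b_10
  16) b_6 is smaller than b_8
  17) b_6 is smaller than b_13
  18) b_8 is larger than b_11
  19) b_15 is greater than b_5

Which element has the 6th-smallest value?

The consecutive relations fix a unique order: b_6 < b_12 < b_5 < b_15 < b_1 < b_9 < b_10 < b_7 < b_11 < b_8 < b_2 < b_13.
Counting 6 from the smallest end gives b_9.

b_9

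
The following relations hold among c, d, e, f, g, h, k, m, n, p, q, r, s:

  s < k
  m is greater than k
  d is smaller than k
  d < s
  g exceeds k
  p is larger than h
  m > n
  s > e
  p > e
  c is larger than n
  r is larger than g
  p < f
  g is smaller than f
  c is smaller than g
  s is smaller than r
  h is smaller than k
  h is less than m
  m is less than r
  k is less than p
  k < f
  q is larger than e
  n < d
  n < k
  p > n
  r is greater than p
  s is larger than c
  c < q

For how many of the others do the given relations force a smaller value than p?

7

From p the given relations immediately reach e, n, h, k.
From those, d, s — 6 in total.
From those, c — 7 in total.
Nothing else is reachable below p; 7 in all.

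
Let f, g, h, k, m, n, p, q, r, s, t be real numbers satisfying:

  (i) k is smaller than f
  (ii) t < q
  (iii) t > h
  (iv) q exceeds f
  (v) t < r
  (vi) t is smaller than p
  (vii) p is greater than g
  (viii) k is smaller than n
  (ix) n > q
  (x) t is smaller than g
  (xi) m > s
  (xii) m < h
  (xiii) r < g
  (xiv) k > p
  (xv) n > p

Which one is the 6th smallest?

g

Chaining the given pairs: s < m < h < t < r < g < p < k < f < q < n.
The 6th smallest is g.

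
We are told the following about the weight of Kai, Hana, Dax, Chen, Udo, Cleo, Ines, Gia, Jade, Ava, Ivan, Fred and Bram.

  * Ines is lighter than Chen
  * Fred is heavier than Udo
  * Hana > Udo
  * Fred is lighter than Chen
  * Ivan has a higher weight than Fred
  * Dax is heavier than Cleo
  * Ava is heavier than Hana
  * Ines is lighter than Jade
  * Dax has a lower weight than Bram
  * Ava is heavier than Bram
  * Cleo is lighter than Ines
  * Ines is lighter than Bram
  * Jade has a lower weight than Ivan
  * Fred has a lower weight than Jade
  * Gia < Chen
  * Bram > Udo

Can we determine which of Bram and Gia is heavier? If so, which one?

Following every chain through Gia: above Gia we get Chen.
Bram is not reached, and no chain runs the other way from Bram to Gia.
So the given relations leave the order of Gia and Bram undetermined.

undetermined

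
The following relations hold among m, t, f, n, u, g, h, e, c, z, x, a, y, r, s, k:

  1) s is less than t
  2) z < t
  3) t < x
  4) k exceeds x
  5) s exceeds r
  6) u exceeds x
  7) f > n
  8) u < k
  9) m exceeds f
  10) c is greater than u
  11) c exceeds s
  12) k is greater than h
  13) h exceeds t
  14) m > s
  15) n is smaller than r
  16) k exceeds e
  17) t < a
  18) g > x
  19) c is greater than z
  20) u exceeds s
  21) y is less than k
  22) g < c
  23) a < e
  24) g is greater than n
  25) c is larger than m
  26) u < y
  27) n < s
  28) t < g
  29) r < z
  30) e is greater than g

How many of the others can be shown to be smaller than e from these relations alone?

8

Directly below e: g, a.
One step further: n, t, x (5 so far).
One step further: s, z (7 so far).
One step further: r (8 so far).
Nothing else is reachable below e; 8 in all.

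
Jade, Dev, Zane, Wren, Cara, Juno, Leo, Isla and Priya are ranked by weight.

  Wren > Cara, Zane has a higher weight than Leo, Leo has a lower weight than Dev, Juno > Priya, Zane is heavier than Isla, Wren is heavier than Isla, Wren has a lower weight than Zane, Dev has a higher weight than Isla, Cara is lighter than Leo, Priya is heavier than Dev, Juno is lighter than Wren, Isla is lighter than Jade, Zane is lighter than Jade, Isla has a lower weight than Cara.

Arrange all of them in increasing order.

Isla < Cara < Leo < Dev < Priya < Juno < Wren < Zane < Jade

Nothing is placed below Isla, so it is least; from there Isla < Cara; Cara < Leo; Leo < Dev; Dev < Priya; Priya < Juno; Juno < Wren; Wren < Zane; Zane < Jade, each given directly.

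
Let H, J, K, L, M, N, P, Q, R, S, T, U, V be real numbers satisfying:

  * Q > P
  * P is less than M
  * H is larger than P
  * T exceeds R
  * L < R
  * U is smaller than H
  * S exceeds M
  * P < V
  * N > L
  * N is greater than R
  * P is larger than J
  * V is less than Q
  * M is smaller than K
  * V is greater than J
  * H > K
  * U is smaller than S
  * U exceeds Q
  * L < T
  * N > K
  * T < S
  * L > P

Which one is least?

J

P is not least since J < P; M is not least since P < M; L is not least since P < L; V is not least since J < V; Q is not least since V < Q; K is not least since M < K; R is not least since L < R; T is not least since L < T; U is not least since Q < U; N is not least since L < N; H is not least since U < H; S is not least since T < S.
Only J has nothing below it, so J is the least.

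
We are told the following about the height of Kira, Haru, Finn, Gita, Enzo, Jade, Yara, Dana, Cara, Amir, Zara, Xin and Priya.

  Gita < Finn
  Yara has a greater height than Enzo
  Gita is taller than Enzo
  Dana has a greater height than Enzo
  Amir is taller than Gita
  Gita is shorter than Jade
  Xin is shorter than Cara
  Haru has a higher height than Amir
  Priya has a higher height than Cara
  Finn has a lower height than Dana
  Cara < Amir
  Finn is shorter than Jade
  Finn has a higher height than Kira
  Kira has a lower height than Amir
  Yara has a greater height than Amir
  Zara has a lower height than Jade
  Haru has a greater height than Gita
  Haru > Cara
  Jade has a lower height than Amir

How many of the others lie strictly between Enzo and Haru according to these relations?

4

The relations place Enzo below Haru. An element lies strictly between them when it is forced above Enzo and also forced below Haru.
Above Enzo: {Gita, Finn, Jade, Amir, Yara, Dana}. Below Haru: {Gita, Kira, Zara, Xin, Finn, Cara, Jade, Amir}.
Intersection: {Gita, Finn, Jade, Amir} — 4.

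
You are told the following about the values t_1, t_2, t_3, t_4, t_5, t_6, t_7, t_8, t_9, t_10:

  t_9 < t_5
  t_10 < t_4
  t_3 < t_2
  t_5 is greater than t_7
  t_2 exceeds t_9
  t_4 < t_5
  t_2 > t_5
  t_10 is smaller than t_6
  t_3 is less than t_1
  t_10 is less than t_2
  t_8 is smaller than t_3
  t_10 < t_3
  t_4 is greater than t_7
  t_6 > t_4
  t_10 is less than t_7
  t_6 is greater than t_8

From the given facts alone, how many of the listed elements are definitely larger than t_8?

4

From t_8 the given relations immediately reach t_3, t_6.
From those, t_1, t_2 — 4 in total.
No other element is forced above t_8 by the given relations, so the count is 4.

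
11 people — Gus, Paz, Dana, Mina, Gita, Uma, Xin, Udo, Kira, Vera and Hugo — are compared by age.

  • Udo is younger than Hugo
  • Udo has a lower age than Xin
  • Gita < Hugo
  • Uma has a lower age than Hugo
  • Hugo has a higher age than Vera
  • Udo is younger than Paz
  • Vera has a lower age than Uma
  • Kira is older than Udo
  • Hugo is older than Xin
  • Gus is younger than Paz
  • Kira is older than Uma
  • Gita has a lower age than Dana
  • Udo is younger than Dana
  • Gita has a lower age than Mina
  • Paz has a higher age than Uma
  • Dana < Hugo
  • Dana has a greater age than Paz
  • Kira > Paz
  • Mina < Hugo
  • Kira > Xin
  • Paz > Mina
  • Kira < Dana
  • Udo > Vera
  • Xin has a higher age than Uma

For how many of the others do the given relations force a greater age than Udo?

From Udo the given relations immediately reach Xin, Paz, Kira, Dana, Hugo.
No other element is forced above Udo by the given relations, so the count is 5.

5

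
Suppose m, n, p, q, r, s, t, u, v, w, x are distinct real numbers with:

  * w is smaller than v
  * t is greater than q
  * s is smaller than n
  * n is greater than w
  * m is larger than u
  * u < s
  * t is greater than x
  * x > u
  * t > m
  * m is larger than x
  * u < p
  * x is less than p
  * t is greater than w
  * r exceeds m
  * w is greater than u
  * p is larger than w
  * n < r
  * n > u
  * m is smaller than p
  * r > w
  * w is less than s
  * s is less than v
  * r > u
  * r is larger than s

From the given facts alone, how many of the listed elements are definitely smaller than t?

Directly below t: w, q, x, m.
One step further: u (5 so far).
No other element is forced below t by the given relations, so the count is 5.

5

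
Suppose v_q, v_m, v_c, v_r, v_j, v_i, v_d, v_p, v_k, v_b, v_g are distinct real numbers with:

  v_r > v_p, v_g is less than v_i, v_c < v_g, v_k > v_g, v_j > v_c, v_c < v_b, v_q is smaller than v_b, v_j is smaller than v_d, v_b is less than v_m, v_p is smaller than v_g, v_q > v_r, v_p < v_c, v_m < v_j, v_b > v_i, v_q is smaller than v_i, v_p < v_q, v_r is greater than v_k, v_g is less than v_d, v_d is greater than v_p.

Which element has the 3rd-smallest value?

v_g

The consecutive relations fix a unique order: v_p < v_c < v_g < v_k < v_r < v_q < v_i < v_b < v_m < v_j < v_d.
Counting 3 from the smallest end gives v_g.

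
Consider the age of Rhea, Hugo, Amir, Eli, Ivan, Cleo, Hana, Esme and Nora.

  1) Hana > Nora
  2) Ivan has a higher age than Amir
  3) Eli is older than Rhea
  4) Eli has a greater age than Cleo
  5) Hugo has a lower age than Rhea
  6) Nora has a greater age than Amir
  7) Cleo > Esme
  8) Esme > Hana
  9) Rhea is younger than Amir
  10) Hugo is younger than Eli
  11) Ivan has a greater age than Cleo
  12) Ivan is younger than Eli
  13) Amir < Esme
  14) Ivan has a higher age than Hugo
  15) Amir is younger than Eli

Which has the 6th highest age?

Nora

Piecing the relations together gives one ordering: Hugo < Rhea < Amir < Nora < Hana < Esme < Cleo < Ivan < Eli.
The 6th largest is Nora.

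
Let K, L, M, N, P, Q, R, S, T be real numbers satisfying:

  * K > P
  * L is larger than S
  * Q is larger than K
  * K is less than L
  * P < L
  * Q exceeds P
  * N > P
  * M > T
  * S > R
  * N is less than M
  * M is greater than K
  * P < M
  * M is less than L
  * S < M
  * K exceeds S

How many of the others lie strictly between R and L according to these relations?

Chaining upward from R reaches: S, K, M, Q.
Chaining downward from L reaches: T, P, N, S, K, M.
Strictly between R and L are those in both lists: S, K, M — 3 elements.

3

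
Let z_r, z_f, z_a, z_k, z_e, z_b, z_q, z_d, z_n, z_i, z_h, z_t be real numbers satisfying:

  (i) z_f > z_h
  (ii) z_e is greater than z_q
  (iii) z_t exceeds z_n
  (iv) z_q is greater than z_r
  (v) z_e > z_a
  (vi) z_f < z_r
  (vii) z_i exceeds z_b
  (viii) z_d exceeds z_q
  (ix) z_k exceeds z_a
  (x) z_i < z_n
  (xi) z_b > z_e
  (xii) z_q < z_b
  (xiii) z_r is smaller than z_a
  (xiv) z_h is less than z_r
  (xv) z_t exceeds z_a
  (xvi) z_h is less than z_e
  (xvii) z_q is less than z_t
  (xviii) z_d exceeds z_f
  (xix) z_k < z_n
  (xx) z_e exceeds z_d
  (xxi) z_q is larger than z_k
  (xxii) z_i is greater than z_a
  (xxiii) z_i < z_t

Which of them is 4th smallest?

Piecing the relations together gives one ordering: z_h < z_f < z_r < z_a < z_k < z_q < z_d < z_e < z_b < z_i < z_n < z_t.
Counting 4 from the smallest end gives z_a.

z_a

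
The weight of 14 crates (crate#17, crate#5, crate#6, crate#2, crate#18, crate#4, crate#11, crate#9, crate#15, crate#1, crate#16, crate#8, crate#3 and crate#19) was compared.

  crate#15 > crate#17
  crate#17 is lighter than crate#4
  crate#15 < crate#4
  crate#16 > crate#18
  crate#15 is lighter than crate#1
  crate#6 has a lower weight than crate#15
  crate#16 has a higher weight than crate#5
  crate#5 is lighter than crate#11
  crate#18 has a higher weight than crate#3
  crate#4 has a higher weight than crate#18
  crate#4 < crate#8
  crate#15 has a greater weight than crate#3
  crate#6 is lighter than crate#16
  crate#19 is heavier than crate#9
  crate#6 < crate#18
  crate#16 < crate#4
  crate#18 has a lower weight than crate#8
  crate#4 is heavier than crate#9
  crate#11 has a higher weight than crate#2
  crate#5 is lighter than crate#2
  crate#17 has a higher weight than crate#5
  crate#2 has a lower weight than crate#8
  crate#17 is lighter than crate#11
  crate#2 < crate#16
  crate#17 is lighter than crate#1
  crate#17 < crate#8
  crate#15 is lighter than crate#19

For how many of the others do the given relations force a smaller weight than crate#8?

10

From crate#8 the given relations immediately reach crate#17, crate#2, crate#18, crate#4.
From those, crate#3, crate#5, crate#6, crate#9, crate#15, crate#16 — 10 in total.
Nothing else is reachable below crate#8; 10 in all.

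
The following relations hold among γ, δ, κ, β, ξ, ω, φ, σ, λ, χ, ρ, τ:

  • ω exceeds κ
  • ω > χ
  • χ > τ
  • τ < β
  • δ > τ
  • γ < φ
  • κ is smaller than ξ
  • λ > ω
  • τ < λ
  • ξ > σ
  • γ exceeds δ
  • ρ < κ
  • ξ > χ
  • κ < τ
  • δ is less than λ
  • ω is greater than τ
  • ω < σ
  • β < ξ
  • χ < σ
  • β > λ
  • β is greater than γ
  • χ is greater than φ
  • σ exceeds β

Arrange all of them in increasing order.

ρ < κ < τ < δ < γ < φ < χ < ω < λ < β < σ < ξ

The consecutive links are each given: ρ < κ; κ < τ; τ < δ; δ < γ; γ < φ; φ < χ; χ < ω; ω < λ; λ < β; β < σ; σ < ξ.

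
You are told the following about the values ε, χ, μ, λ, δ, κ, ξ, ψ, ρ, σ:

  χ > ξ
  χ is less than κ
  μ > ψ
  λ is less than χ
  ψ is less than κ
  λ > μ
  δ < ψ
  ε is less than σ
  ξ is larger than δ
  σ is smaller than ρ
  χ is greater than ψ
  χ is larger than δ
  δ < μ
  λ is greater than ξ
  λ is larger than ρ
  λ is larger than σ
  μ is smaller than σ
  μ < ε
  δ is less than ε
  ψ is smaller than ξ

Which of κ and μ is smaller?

The relevant relations are μ < ε; ε < σ; σ < ρ; ρ < λ; λ < χ; χ < κ.
Chaining these gives μ < ε < σ < ρ < λ < χ < κ.
So μ < κ; μ is the smaller of the two.

μ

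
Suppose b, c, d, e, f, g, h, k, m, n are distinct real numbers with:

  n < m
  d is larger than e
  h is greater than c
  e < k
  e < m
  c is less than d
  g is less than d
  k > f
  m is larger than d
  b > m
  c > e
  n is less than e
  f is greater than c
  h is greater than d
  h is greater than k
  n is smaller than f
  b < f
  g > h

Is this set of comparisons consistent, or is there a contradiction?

Chaining the given relations yields d < m < b < f < k < h < g, so d < g. But one relation states g < d. These cannot both hold.

inconsistent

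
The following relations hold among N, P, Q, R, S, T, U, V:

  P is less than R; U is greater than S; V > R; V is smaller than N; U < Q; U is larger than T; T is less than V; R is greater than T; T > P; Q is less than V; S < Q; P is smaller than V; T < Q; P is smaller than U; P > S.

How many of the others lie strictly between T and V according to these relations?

3

The relations place T below V. An element lies strictly between them when it is forced above T and also forced below V.
Above T: {U, R, Q, N}. Below V: {S, P, U, R, Q}.
Intersection: {U, R, Q} — 3.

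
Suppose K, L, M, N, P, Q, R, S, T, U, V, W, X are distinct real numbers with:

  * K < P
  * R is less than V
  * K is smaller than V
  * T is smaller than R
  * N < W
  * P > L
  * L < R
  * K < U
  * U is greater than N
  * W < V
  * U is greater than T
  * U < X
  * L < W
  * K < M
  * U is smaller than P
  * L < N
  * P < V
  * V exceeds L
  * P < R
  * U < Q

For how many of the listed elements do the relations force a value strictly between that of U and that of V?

The relations place U below V. An element lies strictly between them when it is forced above U and also forced below V.
Above U: {P, Q, X, R}. Below V: {K, L, T, N, P, R, W}.
Intersection: {P, R} — 2.

2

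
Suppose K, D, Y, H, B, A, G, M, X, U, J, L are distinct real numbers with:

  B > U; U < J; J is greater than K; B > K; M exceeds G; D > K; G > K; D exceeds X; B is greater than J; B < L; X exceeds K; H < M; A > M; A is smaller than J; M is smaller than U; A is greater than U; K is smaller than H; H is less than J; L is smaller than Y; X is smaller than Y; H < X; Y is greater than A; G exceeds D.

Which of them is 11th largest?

H

Piecing the relations together gives one ordering: K < H < X < D < G < M < U < A < J < B < L < Y.
Counting 11 from the largest end gives H.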